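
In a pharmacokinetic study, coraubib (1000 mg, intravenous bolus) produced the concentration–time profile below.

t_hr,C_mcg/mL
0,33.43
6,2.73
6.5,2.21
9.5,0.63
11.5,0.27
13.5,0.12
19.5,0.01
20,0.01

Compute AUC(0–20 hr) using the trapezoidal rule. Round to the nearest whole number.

Trapezoidal AUC_0→20:
  [0→6]: (33.43+2.73)/2 × 6 = 108.48
  [6→6.5]: (2.73+2.21)/2 × 0.5 = 1.235
  [6.5→9.5]: (2.21+0.63)/2 × 3 = 4.26
  [9.5→11.5]: (0.63+0.27)/2 × 2 = 0.9
  [11.5→13.5]: (0.27+0.12)/2 × 2 = 0.39
  [13.5→19.5]: (0.12+0.01)/2 × 6 = 0.39
  [19.5→20]: (0.01+0.01)/2 × 0.5 = 0.005
  Sum = 115.66 mcg/mL·hr

AUC = 116 mcg/mL·hr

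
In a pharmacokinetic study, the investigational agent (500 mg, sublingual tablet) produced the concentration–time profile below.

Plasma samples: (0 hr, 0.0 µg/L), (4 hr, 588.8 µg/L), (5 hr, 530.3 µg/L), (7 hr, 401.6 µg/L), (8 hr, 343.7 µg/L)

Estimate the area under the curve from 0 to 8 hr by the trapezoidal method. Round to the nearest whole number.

Trapezoidal AUC_0→8:
  [0→4]: (0.0+588.8)/2 × 4 = 1177.6
  [4→5]: (588.8+530.3)/2 × 1 = 559.55
  [5→7]: (530.3+401.6)/2 × 2 = 931.9
  [7→8]: (401.6+343.7)/2 × 1 = 372.65
  Sum = 3041.7 µg/L·hr

AUC = 3042 µg/L·hr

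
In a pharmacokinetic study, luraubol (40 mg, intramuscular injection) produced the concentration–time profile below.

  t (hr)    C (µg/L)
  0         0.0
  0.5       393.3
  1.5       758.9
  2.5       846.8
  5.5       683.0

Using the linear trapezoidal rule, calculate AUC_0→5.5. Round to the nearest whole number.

Trapezoidal AUC_0→5.5:
  [0→0.5]: (0.0+393.3)/2 × 0.5 = 98.325
  [0.5→1.5]: (393.3+758.9)/2 × 1 = 576.1
  [1.5→2.5]: (758.9+846.8)/2 × 1 = 802.85
  [2.5→5.5]: (846.8+683.0)/2 × 3 = 2294.7
  Sum = 3771.975 µg/L·hr

AUC = 3772 µg/L·hr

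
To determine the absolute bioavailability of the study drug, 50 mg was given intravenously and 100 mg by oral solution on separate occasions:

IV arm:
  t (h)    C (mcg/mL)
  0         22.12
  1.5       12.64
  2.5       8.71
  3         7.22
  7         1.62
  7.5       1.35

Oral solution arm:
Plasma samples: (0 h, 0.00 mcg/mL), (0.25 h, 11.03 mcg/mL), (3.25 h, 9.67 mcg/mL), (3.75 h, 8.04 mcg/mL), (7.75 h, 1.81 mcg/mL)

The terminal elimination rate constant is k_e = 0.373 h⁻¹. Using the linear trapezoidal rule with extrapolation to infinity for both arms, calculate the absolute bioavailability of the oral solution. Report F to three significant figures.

F = 0.489

Trapezoidal AUC_0→7.5 (IV):
  [0→1.5]: (22.12+12.64)/2 × 1.5 = 26.07
  [1.5→2.5]: (12.64+8.71)/2 × 1 = 10.675
  [2.5→3]: (8.71+7.22)/2 × 0.5 = 3.9825
  [3→7]: (7.22+1.62)/2 × 4 = 17.68
  [7→7.5]: (1.62+1.35)/2 × 0.5 = 0.7425
  Sum = 59.15 mcg/mL·h
IV tail: 1.35/0.373 = 3.619; AUC_iv,0→∞ = 59.15 + 3.619 = 62.769 mcg/mL·h
Trapezoidal AUC_0→7.75 (oral solution):
  [0→0.25]: (0.00+11.03)/2 × 0.25 = 1.37875
  [0.25→3.25]: (11.03+9.67)/2 × 3 = 31.05
  [3.25→3.75]: (9.67+8.04)/2 × 0.5 = 4.4275
  [3.75→7.75]: (8.04+1.81)/2 × 4 = 19.7
  Sum = 56.55625 mcg/mL·h
oral solution tail: 1.81/0.373 = 4.853; AUC_ev,0→∞ = 56.55625 + 4.853 = 61.40925 mcg/mL·h
F = (AUC_ev/D_ev)/(AUC_iv/D_iv) = (61.40925/100)/(62.769/50) = 0.6140925/1.25538 = 0.4892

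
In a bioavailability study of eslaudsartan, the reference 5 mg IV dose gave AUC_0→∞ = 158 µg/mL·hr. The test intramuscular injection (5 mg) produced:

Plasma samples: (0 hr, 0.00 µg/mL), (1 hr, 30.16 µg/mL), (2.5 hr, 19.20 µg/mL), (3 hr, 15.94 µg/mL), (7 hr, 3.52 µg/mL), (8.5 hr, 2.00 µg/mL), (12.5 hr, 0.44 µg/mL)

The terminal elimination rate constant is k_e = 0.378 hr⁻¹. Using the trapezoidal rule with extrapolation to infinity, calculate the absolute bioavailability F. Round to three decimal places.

F = 0.696

Trapezoidal AUC_0→12.5 (intramuscular injection):
  [0→1]: (0.00+30.16)/2 × 1 = 15.08
  [1→2.5]: (30.16+19.20)/2 × 1.5 = 37.02
  [2.5→3]: (19.20+15.94)/2 × 0.5 = 8.785
  [3→7]: (15.94+3.52)/2 × 4 = 38.92
  [7→8.5]: (3.52+2.00)/2 × 1.5 = 4.14
  [8.5→12.5]: (2.00+0.44)/2 × 4 = 4.88
  Sum = 108.825 µg/mL·hr
Tail: C_last/k_e = 0.44/0.378 = 1.164
AUC_0→∞ (intramuscular injection) = 108.825 + 1.164 = 109.989 µg/mL·hr
F = (AUC_ev/D_ev)/(AUC_iv/D_iv) = (109.989/5)/(158/5) = 21.9978/31.6 = 0.6961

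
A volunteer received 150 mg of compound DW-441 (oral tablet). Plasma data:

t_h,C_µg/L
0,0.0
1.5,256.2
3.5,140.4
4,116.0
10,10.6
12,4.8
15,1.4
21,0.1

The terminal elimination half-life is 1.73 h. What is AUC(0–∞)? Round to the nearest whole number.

Trapezoidal AUC_0→21:
  [0→1.5]: (0.0+256.2)/2 × 1.5 = 192.15
  [1.5→3.5]: (256.2+140.4)/2 × 2 = 396.6
  [3.5→4]: (140.4+116.0)/2 × 0.5 = 64.1
  [4→10]: (116.0+10.6)/2 × 6 = 379.8
  [10→12]: (10.6+4.8)/2 × 2 = 15.4
  [12→15]: (4.8+1.4)/2 × 3 = 9.3
  [15→21]: (1.4+0.1)/2 × 6 = 4.5
  Sum = 1061.85 µg/L·h
k_e = ln2 / t½ = 0.693147 / 1.73 = 0.4007 h^-1
Extrapolated tail: C_last / k_e = 0.1 / 0.4007 = 0.250
AUC_0→∞ = 1061.85 + 0.250 = 1062.1 µg/L·h

AUC = 1062 µg/L·h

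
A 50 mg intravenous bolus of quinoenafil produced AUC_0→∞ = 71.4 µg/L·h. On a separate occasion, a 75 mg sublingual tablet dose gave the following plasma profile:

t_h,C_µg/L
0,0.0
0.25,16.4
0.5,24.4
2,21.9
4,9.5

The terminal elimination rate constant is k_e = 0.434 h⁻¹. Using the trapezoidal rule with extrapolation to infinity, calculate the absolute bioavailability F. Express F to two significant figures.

F = 0.89

Trapezoidal AUC_0→4 (sublingual tablet):
  [0→0.25]: (0.0+16.4)/2 × 0.25 = 2.05
  [0.25→0.5]: (16.4+24.4)/2 × 0.25 = 5.1
  [0.5→2]: (24.4+21.9)/2 × 1.5 = 34.725
  [2→4]: (21.9+9.5)/2 × 2 = 31.4
  Sum = 73.275 µg/L·h
Tail: C_last/k_e = 9.5/0.434 = 21.889
AUC_0→∞ (sublingual tablet) = 73.275 + 21.889 = 95.164 µg/L·h
F = (AUC_ev/D_ev)/(AUC_iv/D_iv) = (95.164/75)/(71.4/50) = 1.26885/1.428 = 0.8886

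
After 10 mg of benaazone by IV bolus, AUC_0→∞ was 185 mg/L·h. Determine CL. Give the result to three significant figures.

CL = Dose_iv / AUC_0→∞
   = 10 / 185 = 0.0540541 L/h

CL = 0.0541 L/h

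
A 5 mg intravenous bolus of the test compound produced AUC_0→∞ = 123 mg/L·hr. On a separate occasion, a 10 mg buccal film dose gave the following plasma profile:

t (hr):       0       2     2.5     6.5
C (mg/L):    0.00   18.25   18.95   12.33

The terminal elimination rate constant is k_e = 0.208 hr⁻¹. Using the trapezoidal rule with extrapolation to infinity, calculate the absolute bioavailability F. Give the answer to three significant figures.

Trapezoidal AUC_0→6.5 (buccal film):
  [0→2]: (0.00+18.25)/2 × 2 = 18.25
  [2→2.5]: (18.25+18.95)/2 × 0.5 = 9.3
  [2.5→6.5]: (18.95+12.33)/2 × 4 = 62.56
  Sum = 90.11 mg/L·hr
Tail: C_last/k_e = 12.33/0.208 = 59.279
AUC_0→∞ (buccal film) = 90.11 + 59.279 = 149.389 mg/L·hr
F = (AUC_ev/D_ev)/(AUC_iv/D_iv) = (149.389/10)/(123/5) = 14.9389/24.6 = 0.6073

F = 0.607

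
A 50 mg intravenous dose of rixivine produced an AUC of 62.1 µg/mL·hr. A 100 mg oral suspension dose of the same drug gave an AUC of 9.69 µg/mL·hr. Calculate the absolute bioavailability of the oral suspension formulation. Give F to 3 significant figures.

F = 0.0780

F = (AUC_ev / D_ev) / (AUC_iv / D_iv)
  = (9.69/100) / (62.1/50)
  = 0.0969 / 1.242 = 0.0780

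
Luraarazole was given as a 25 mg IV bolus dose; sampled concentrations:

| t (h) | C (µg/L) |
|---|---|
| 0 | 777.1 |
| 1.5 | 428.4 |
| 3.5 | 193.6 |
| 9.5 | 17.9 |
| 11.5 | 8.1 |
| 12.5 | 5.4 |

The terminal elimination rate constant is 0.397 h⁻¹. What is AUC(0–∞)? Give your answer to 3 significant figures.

AUC = 2210 µg/L·h

Trapezoidal AUC_0→12.5:
  [0→1.5]: (777.1+428.4)/2 × 1.5 = 904.125
  [1.5→3.5]: (428.4+193.6)/2 × 2 = 622.0
  [3.5→9.5]: (193.6+17.9)/2 × 6 = 634.5
  [9.5→11.5]: (17.9+8.1)/2 × 2 = 26.0
  [11.5→12.5]: (8.1+5.4)/2 × 1 = 6.75
  Sum = 2193.375 µg/L·h
Extrapolated tail: C_last / k_e = 5.4 / 0.397 = 13.602
AUC_0→∞ = 2193.375 + 13.602 = 2206.977 µg/L·h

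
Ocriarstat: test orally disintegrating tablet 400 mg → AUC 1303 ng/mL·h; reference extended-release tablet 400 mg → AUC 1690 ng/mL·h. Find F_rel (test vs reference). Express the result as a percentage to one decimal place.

F_rel = 77.1%

F_rel = (AUC_test/D_test) / (AUC_ref/D_ref)
      = (1303/400) / (1690/400)
      = 3.2575 / 4.225 = 0.7710 = 77.10%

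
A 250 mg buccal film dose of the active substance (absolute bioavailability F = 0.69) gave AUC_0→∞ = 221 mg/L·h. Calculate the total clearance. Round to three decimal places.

CL = 0.781 L/h

CL = F × Dose / AUC_0→∞
   = 0.69 × 250 / 221 = 0.780543 L/h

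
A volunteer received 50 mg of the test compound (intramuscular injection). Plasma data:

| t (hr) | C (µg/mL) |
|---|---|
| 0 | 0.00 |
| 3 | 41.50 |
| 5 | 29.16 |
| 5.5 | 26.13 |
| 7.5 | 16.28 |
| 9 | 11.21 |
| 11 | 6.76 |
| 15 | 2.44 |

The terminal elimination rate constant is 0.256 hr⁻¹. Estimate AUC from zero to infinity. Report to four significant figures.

AUC = 255.7 µg/mL·hr

Trapezoidal AUC_0→15:
  [0→3]: (0.00+41.50)/2 × 3 = 62.25
  [3→5]: (41.50+29.16)/2 × 2 = 70.66
  [5→5.5]: (29.16+26.13)/2 × 0.5 = 13.8225
  [5.5→7.5]: (26.13+16.28)/2 × 2 = 42.41
  [7.5→9]: (16.28+11.21)/2 × 1.5 = 20.6175
  [9→11]: (11.21+6.76)/2 × 2 = 17.97
  [11→15]: (6.76+2.44)/2 × 4 = 18.4
  Sum = 246.13 µg/mL·hr
Extrapolated tail: C_last / k_e = 2.44 / 0.256 = 9.531
AUC_0→∞ = 246.13 + 9.531 = 255.661 µg/mL·hr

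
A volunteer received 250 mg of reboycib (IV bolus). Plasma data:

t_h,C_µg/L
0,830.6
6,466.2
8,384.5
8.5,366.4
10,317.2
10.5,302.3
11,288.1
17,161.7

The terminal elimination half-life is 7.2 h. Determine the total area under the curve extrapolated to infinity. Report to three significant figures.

AUC = 8770 µg/L·h

Trapezoidal AUC_0→17:
  [0→6]: (830.6+466.2)/2 × 6 = 3890.4
  [6→8]: (466.2+384.5)/2 × 2 = 850.7
  [8→8.5]: (384.5+366.4)/2 × 0.5 = 187.725
  [8.5→10]: (366.4+317.2)/2 × 1.5 = 512.7
  [10→10.5]: (317.2+302.3)/2 × 0.5 = 154.875
  [10.5→11]: (302.3+288.1)/2 × 0.5 = 147.6
  [11→17]: (288.1+161.7)/2 × 6 = 1349.4
  Sum = 7093.4 µg/L·h
k_e = ln2 / t½ = 0.693147 / 7.2 = 0.0963 h^-1
Extrapolated tail: C_last / k_e = 161.7 / 0.0963 = 1679.128
AUC_0→∞ = 7093.4 + 1679.128 = 8772.528 µg/L·h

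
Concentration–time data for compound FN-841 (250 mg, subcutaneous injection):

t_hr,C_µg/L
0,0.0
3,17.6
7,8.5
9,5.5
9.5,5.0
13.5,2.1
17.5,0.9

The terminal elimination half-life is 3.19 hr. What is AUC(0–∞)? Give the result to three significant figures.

AUC = 120 µg/L·hr

Trapezoidal AUC_0→17.5:
  [0→3]: (0.0+17.6)/2 × 3 = 26.4
  [3→7]: (17.6+8.5)/2 × 4 = 52.2
  [7→9]: (8.5+5.5)/2 × 2 = 14.0
  [9→9.5]: (5.5+5.0)/2 × 0.5 = 2.625
  [9.5→13.5]: (5.0+2.1)/2 × 4 = 14.2
  [13.5→17.5]: (2.1+0.9)/2 × 4 = 6.0
  Sum = 115.425 µg/L·hr
k_e = ln2 / t½ = 0.693147 / 3.19 = 0.2173 hr^-1
Extrapolated tail: C_last / k_e = 0.9 / 0.2173 = 4.142
AUC_0→∞ = 115.425 + 4.142 = 119.567 µg/L·hr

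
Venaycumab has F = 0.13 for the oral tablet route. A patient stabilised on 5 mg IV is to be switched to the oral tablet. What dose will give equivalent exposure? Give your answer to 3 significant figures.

D_oral = 38.5 mg

For equal systemic exposure: F × D_ev = D_iv
D_ev = D_iv / F = 5 / 0.13 = 38.4615 mg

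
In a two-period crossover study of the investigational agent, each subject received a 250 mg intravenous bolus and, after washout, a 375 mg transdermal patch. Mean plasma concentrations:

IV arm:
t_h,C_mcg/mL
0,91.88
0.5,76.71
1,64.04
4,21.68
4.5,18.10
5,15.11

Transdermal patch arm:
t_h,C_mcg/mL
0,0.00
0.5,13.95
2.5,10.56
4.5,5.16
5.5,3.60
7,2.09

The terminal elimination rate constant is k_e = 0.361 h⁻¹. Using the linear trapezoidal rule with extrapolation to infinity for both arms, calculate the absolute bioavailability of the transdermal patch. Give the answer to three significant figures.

F = 0.146

Trapezoidal AUC_0→5 (IV):
  [0→0.5]: (91.88+76.71)/2 × 0.5 = 42.1475
  [0.5→1]: (76.71+64.04)/2 × 0.5 = 35.1875
  [1→4]: (64.04+21.68)/2 × 3 = 128.58
  [4→4.5]: (21.68+18.10)/2 × 0.5 = 9.945
  [4.5→5]: (18.10+15.11)/2 × 0.5 = 8.3025
  Sum = 224.1625 mcg/mL·h
IV tail: 15.11/0.361 = 41.856; AUC_iv,0→∞ = 224.1625 + 41.856 = 266.0185 mcg/mL·h
Trapezoidal AUC_0→7 (transdermal patch):
  [0→0.5]: (0.00+13.95)/2 × 0.5 = 3.4875
  [0.5→2.5]: (13.95+10.56)/2 × 2 = 24.51
  [2.5→4.5]: (10.56+5.16)/2 × 2 = 15.72
  [4.5→5.5]: (5.16+3.60)/2 × 1 = 4.38
  [5.5→7]: (3.60+2.09)/2 × 1.5 = 4.2675
  Sum = 52.365 mcg/mL·h
transdermal patch tail: 2.09/0.361 = 5.789; AUC_ev,0→∞ = 52.365 + 5.789 = 58.154 mcg/mL·h
F = (AUC_ev/D_ev)/(AUC_iv/D_iv) = (58.154/375)/(266.0185/250) = 0.155077/1.064074 = 0.1457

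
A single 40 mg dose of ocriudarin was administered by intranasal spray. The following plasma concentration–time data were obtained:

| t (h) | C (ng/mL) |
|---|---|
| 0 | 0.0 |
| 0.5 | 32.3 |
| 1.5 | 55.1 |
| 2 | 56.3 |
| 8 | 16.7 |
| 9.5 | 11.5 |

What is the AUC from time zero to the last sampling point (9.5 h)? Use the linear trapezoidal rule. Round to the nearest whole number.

Trapezoidal AUC_0→9.5:
  [0→0.5]: (0.0+32.3)/2 × 0.5 = 8.075
  [0.5→1.5]: (32.3+55.1)/2 × 1 = 43.7
  [1.5→2]: (55.1+56.3)/2 × 0.5 = 27.85
  [2→8]: (56.3+16.7)/2 × 6 = 219.0
  [8→9.5]: (16.7+11.5)/2 × 1.5 = 21.15
  Sum = 319.775 ng/mL·h

AUC = 320 ng/mL·h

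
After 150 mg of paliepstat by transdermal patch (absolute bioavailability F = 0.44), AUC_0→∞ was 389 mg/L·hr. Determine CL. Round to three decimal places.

CL = 0.170 L/hr

CL = F × Dose / AUC_0→∞
   = 0.44 × 150 / 389 = 0.169666 L/hr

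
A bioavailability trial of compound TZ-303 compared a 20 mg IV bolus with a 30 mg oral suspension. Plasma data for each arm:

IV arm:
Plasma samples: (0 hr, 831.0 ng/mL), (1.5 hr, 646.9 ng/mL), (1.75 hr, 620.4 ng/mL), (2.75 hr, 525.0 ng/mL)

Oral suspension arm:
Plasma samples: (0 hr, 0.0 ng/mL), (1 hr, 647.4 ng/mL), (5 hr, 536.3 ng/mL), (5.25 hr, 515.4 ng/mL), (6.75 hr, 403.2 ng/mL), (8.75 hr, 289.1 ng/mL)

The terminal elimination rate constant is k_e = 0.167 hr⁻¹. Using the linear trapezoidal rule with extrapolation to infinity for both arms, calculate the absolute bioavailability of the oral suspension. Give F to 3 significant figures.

F = 0.794

Trapezoidal AUC_0→2.75 (IV):
  [0→1.5]: (831.0+646.9)/2 × 1.5 = 1108.425
  [1.5→1.75]: (646.9+620.4)/2 × 0.25 = 158.4125
  [1.75→2.75]: (620.4+525.0)/2 × 1 = 572.7
  Sum = 1839.5375 ng/mL·hr
IV tail: 525.0/0.167 = 3143.713; AUC_iv,0→∞ = 1839.5375 + 3143.713 = 4983.2505 ng/mL·hr
Trapezoidal AUC_0→8.75 (oral suspension):
  [0→1]: (0.0+647.4)/2 × 1 = 323.7
  [1→5]: (647.4+536.3)/2 × 4 = 2367.4
  [5→5.25]: (536.3+515.4)/2 × 0.25 = 131.4625
  [5.25→6.75]: (515.4+403.2)/2 × 1.5 = 688.95
  [6.75→8.75]: (403.2+289.1)/2 × 2 = 692.3
  Sum = 4203.8125 ng/mL·hr
oral suspension tail: 289.1/0.167 = 1731.138; AUC_ev,0→∞ = 4203.8125 + 1731.138 = 5934.9505 ng/mL·hr
F = (AUC_ev/D_ev)/(AUC_iv/D_iv) = (5934.9505/30)/(4983.2505/20) = 197.832/249.163 = 0.7940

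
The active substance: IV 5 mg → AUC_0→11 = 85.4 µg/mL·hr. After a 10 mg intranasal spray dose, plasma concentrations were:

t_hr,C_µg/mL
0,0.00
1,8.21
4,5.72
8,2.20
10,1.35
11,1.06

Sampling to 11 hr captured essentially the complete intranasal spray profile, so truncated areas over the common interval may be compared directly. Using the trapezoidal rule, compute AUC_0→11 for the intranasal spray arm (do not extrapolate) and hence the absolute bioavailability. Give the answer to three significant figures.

F = 0.267

Trapezoidal AUC_0→11 (intranasal spray):
  [0→1]: (0.00+8.21)/2 × 1 = 4.105
  [1→4]: (8.21+5.72)/2 × 3 = 20.895
  [4→8]: (5.72+2.20)/2 × 4 = 15.84
  [8→10]: (2.20+1.35)/2 × 2 = 3.55
  [10→11]: (1.35+1.06)/2 × 1 = 1.205
  Sum = 45.595 µg/mL·hr
F = (AUC_ev/D_ev)/(AUC_iv/D_iv) = (45.595/10)/(85.4/5) = 4.5595/17.08 = 0.2669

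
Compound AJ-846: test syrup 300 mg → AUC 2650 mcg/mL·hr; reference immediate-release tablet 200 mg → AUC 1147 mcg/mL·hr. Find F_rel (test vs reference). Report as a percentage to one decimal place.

F_rel = (AUC_test/D_test) / (AUC_ref/D_ref)
      = (2650/300) / (1147/200)
      = 8.83333 / 5.735 = 1.5402 = 154.02%

F_rel = 154.0%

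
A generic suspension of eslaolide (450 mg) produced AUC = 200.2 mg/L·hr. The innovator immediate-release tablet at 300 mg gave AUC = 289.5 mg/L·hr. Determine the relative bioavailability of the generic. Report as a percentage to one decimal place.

F_rel = 46.1%

F_rel = (AUC_test/D_test) / (AUC_ref/D_ref)
      = (200.2/450) / (289.5/300)
      = 0.444889 / 0.965 = 0.4610 = 46.10%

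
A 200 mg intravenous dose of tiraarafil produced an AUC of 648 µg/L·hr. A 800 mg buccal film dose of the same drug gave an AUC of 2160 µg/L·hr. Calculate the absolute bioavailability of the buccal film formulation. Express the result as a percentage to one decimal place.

F = (AUC_ev / D_ev) / (AUC_iv / D_iv)
  = (2160/800) / (648/200)
  = 2.7 / 3.24 = 0.8333
  = 83.33%

F = 83.3%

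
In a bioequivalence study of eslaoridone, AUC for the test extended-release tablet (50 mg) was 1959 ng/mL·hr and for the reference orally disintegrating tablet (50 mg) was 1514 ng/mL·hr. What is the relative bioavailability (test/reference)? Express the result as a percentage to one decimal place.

F_rel = 129.4%

F_rel = (AUC_test/D_test) / (AUC_ref/D_ref)
      = (1959/50) / (1514/50)
      = 39.18 / 30.28 = 1.2939 = 129.39%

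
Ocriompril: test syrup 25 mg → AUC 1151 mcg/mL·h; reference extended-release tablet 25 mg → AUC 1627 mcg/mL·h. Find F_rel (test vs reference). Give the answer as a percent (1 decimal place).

F_rel = 70.7%

F_rel = (AUC_test/D_test) / (AUC_ref/D_ref)
      = (1151/25) / (1627/25)
      = 46.04 / 65.08 = 0.7074 = 70.74%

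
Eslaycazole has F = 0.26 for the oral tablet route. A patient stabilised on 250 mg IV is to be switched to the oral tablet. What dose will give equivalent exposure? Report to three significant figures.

For equal systemic exposure: F × D_ev = D_iv
D_ev = D_iv / F = 250 / 0.26 = 961.538 mg

D_oral = 962 mg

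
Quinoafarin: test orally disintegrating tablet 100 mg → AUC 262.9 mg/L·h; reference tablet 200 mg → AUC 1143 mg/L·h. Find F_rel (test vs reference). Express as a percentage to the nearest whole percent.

F_rel = (AUC_test/D_test) / (AUC_ref/D_ref)
      = (262.9/100) / (1143/200)
      = 2.629 / 5.715 = 0.4600 = 46.00%

F_rel = 46%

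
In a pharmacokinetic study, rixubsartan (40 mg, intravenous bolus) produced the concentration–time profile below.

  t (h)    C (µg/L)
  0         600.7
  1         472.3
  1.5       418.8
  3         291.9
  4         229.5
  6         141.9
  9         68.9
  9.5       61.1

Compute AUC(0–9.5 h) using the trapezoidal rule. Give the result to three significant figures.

Trapezoidal AUC_0→9.5:
  [0→1]: (600.7+472.3)/2 × 1 = 536.5
  [1→1.5]: (472.3+418.8)/2 × 0.5 = 222.775
  [1.5→3]: (418.8+291.9)/2 × 1.5 = 533.025
  [3→4]: (291.9+229.5)/2 × 1 = 260.7
  [4→6]: (229.5+141.9)/2 × 2 = 371.4
  [6→9]: (141.9+68.9)/2 × 3 = 316.2
  [9→9.5]: (68.9+61.1)/2 × 0.5 = 32.5
  Sum = 2273.1 µg/L·h

AUC = 2270 µg/L·h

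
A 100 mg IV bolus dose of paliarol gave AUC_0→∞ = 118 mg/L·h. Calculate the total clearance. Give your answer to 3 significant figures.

CL = 0.847 L/h

CL = Dose_iv / AUC_0→∞
   = 100 / 118 = 0.847458 L/h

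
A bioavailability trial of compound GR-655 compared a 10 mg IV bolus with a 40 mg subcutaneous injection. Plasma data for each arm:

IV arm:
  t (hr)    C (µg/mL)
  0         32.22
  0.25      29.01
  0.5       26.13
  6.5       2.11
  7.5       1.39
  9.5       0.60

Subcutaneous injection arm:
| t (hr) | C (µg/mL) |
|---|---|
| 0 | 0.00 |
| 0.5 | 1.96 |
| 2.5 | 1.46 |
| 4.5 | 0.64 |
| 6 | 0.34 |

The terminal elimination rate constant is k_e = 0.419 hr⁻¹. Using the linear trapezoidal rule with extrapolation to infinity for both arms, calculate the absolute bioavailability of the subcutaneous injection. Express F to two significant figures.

F = 0.018

Trapezoidal AUC_0→9.5 (IV):
  [0→0.25]: (32.22+29.01)/2 × 0.25 = 7.65375
  [0.25→0.5]: (29.01+26.13)/2 × 0.25 = 6.8925
  [0.5→6.5]: (26.13+2.11)/2 × 6 = 84.72
  [6.5→7.5]: (2.11+1.39)/2 × 1 = 1.75
  [7.5→9.5]: (1.39+0.60)/2 × 2 = 1.99
  Sum = 103.00625 µg/mL·hr
IV tail: 0.60/0.419 = 1.432; AUC_iv,0→∞ = 103.00625 + 1.432 = 104.43825 µg/mL·hr
Trapezoidal AUC_0→6 (subcutaneous injection):
  [0→0.5]: (0.00+1.96)/2 × 0.5 = 0.49
  [0.5→2.5]: (1.96+1.46)/2 × 2 = 3.42
  [2.5→4.5]: (1.46+0.64)/2 × 2 = 2.1
  [4.5→6]: (0.64+0.34)/2 × 1.5 = 0.735
  Sum = 6.745 µg/mL·hr
subcutaneous injection tail: 0.34/0.419 = 0.811; AUC_ev,0→∞ = 6.745 + 0.811 = 7.556 µg/mL·hr
F = (AUC_ev/D_ev)/(AUC_iv/D_iv) = (7.556/40)/(104.43825/10) = 0.1889/10.443825 = 0.0181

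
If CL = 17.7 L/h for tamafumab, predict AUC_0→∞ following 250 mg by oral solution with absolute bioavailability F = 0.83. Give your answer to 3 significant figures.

AUC = 11.7 mg/L·h

AUC_0→∞ = F × Dose / CL
        = 0.83 × 250 / 17.7 = 11.7232 mg/L·h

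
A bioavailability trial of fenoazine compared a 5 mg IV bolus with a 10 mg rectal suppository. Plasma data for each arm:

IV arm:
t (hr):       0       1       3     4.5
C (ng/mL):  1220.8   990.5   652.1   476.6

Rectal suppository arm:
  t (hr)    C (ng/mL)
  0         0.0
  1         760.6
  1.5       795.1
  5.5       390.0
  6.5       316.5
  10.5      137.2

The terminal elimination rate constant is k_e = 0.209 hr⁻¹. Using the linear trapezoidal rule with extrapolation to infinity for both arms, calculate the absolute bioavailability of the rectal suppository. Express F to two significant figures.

F = 0.43

Trapezoidal AUC_0→4.5 (IV):
  [0→1]: (1220.8+990.5)/2 × 1 = 1105.65
  [1→3]: (990.5+652.1)/2 × 2 = 1642.6
  [3→4.5]: (652.1+476.6)/2 × 1.5 = 846.525
  Sum = 3594.775 ng/mL·hr
IV tail: 476.6/0.209 = 2280.383; AUC_iv,0→∞ = 3594.775 + 2280.383 = 5875.158 ng/mL·hr
Trapezoidal AUC_0→10.5 (rectal suppository):
  [0→1]: (0.0+760.6)/2 × 1 = 380.3
  [1→1.5]: (760.6+795.1)/2 × 0.5 = 388.925
  [1.5→5.5]: (795.1+390.0)/2 × 4 = 2370.2
  [5.5→6.5]: (390.0+316.5)/2 × 1 = 353.25
  [6.5→10.5]: (316.5+137.2)/2 × 4 = 907.4
  Sum = 4400.075 ng/mL·hr
rectal suppository tail: 137.2/0.209 = 656.459; AUC_ev,0→∞ = 4400.075 + 656.459 = 5056.534 ng/mL·hr
F = (AUC_ev/D_ev)/(AUC_iv/D_iv) = (5056.534/10)/(5875.158/5) = 505.6534/1175.0316 = 0.4303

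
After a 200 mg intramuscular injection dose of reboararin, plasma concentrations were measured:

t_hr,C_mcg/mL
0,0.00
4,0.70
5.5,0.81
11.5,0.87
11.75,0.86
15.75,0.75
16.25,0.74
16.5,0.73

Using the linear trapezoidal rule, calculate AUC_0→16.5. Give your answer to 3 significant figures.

AUC = 11.6 mcg/mL·hr

Trapezoidal AUC_0→16.5:
  [0→4]: (0.00+0.70)/2 × 4 = 1.4
  [4→5.5]: (0.70+0.81)/2 × 1.5 = 1.1325
  [5.5→11.5]: (0.81+0.87)/2 × 6 = 5.04
  [11.5→11.75]: (0.87+0.86)/2 × 0.25 = 0.21625
  [11.75→15.75]: (0.86+0.75)/2 × 4 = 3.22
  [15.75→16.25]: (0.75+0.74)/2 × 0.5 = 0.3725
  [16.25→16.5]: (0.74+0.73)/2 × 0.25 = 0.18375
  Sum = 11.565 mcg/mL·hr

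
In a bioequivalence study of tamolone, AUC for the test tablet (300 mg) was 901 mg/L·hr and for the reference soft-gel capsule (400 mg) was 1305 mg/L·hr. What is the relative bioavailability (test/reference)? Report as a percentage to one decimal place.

F_rel = (AUC_test/D_test) / (AUC_ref/D_ref)
      = (901/300) / (1305/400)
      = 3.00333 / 3.2625 = 0.9206 = 92.06%

F_rel = 92.1%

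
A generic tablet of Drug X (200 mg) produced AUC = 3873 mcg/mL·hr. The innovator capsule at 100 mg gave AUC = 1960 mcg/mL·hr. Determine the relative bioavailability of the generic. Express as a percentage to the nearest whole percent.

F_rel = (AUC_test/D_test) / (AUC_ref/D_ref)
      = (3873/200) / (1960/100)
      = 19.365 / 19.6 = 0.9880 = 98.80%

F_rel = 99%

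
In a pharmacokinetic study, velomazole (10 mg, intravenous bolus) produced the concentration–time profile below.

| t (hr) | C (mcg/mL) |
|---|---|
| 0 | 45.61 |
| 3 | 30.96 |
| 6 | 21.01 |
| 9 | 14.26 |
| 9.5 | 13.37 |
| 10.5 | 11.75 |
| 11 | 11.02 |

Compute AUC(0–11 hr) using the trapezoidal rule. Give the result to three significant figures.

Trapezoidal AUC_0→11:
  [0→3]: (45.61+30.96)/2 × 3 = 114.855
  [3→6]: (30.96+21.01)/2 × 3 = 77.955
  [6→9]: (21.01+14.26)/2 × 3 = 52.905
  [9→9.5]: (14.26+13.37)/2 × 0.5 = 6.9075
  [9.5→10.5]: (13.37+11.75)/2 × 1 = 12.56
  [10.5→11]: (11.75+11.02)/2 × 0.5 = 5.6925
  Sum = 270.875 mcg/mL·hr

AUC = 271 mcg/mL·hr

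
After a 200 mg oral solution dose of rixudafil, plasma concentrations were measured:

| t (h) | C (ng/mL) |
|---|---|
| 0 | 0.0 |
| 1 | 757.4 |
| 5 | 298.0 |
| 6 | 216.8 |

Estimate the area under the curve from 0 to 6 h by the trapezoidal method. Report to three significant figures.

Trapezoidal AUC_0→6:
  [0→1]: (0.0+757.4)/2 × 1 = 378.7
  [1→5]: (757.4+298.0)/2 × 4 = 2110.8
  [5→6]: (298.0+216.8)/2 × 1 = 257.4
  Sum = 2746.9 ng/mL·h

AUC = 2750 ng/mL·h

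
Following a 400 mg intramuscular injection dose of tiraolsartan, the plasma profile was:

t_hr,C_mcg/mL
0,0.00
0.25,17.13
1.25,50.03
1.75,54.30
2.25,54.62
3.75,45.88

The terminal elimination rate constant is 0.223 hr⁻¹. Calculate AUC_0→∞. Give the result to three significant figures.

AUC = 370 mcg/mL·hr

Trapezoidal AUC_0→3.75:
  [0→0.25]: (0.00+17.13)/2 × 0.25 = 2.14125
  [0.25→1.25]: (17.13+50.03)/2 × 1 = 33.58
  [1.25→1.75]: (50.03+54.30)/2 × 0.5 = 26.0825
  [1.75→2.25]: (54.30+54.62)/2 × 0.5 = 27.23
  [2.25→3.75]: (54.62+45.88)/2 × 1.5 = 75.375
  Sum = 164.40875 mcg/mL·hr
Extrapolated tail: C_last / k_e = 45.88 / 0.223 = 205.740
AUC_0→∞ = 164.40875 + 205.740 = 370.14875 mcg/mL·hr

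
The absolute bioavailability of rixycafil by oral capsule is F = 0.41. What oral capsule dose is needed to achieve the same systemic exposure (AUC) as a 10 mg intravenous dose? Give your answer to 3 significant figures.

D_oral = 24.4 mg

For equal systemic exposure: F × D_ev = D_iv
D_ev = D_iv / F = 10 / 0.41 = 24.3902 mg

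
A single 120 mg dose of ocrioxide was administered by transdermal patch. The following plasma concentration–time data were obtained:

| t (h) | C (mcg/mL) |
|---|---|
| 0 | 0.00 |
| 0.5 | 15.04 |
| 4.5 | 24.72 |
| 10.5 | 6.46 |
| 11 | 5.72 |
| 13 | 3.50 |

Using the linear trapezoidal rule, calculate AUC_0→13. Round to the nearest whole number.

AUC = 189 mcg/mL·h

Trapezoidal AUC_0→13:
  [0→0.5]: (0.00+15.04)/2 × 0.5 = 3.76
  [0.5→4.5]: (15.04+24.72)/2 × 4 = 79.52
  [4.5→10.5]: (24.72+6.46)/2 × 6 = 93.54
  [10.5→11]: (6.46+5.72)/2 × 0.5 = 3.045
  [11→13]: (5.72+3.50)/2 × 2 = 9.22
  Sum = 189.085 mcg/mL·h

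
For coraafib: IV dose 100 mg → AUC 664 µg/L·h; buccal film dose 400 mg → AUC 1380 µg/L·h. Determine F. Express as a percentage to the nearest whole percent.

F = (AUC_ev / D_ev) / (AUC_iv / D_iv)
  = (1380/400) / (664/100)
  = 3.45 / 6.64 = 0.5196
  = 51.96%

F = 52%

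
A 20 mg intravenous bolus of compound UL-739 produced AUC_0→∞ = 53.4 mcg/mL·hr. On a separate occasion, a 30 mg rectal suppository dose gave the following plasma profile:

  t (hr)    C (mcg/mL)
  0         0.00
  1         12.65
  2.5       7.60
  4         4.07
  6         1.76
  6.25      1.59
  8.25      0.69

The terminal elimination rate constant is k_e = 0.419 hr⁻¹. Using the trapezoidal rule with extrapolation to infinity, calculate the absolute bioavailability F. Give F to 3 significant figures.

Trapezoidal AUC_0→8.25 (rectal suppository):
  [0→1]: (0.00+12.65)/2 × 1 = 6.325
  [1→2.5]: (12.65+7.60)/2 × 1.5 = 15.1875
  [2.5→4]: (7.60+4.07)/2 × 1.5 = 8.7525
  [4→6]: (4.07+1.76)/2 × 2 = 5.83
  [6→6.25]: (1.76+1.59)/2 × 0.25 = 0.41875
  [6.25→8.25]: (1.59+0.69)/2 × 2 = 2.28
  Sum = 38.79375 mcg/mL·hr
Tail: C_last/k_e = 0.69/0.419 = 1.647
AUC_0→∞ (rectal suppository) = 38.79375 + 1.647 = 40.44075 mcg/mL·hr
F = (AUC_ev/D_ev)/(AUC_iv/D_iv) = (40.44075/30)/(53.4/20) = 1.348025/2.67 = 0.5049

F = 0.505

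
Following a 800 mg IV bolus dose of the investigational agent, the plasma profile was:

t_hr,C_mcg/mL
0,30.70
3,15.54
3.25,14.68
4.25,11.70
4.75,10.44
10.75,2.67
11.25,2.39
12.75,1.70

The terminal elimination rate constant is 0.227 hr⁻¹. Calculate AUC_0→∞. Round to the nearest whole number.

AUC = 143 mcg/mL·hr

Trapezoidal AUC_0→12.75:
  [0→3]: (30.70+15.54)/2 × 3 = 69.36
  [3→3.25]: (15.54+14.68)/2 × 0.25 = 3.7775
  [3.25→4.25]: (14.68+11.70)/2 × 1 = 13.19
  [4.25→4.75]: (11.70+10.44)/2 × 0.5 = 5.535
  [4.75→10.75]: (10.44+2.67)/2 × 6 = 39.33
  [10.75→11.25]: (2.67+2.39)/2 × 0.5 = 1.265
  [11.25→12.75]: (2.39+1.70)/2 × 1.5 = 3.0675
  Sum = 135.525 mcg/mL·hr
Extrapolated tail: C_last / k_e = 1.70 / 0.227 = 7.489
AUC_0→∞ = 135.525 + 7.489 = 143.014 mcg/mL·hr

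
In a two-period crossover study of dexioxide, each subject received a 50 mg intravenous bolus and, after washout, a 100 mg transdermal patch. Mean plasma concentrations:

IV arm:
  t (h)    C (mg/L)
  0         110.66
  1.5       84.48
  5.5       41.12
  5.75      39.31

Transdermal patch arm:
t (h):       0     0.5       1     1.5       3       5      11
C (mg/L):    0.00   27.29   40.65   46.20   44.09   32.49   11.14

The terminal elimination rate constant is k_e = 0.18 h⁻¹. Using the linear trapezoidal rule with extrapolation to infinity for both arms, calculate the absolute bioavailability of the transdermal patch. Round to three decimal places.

F = 0.306

Trapezoidal AUC_0→5.75 (IV):
  [0→1.5]: (110.66+84.48)/2 × 1.5 = 146.355
  [1.5→5.5]: (84.48+41.12)/2 × 4 = 251.2
  [5.5→5.75]: (41.12+39.31)/2 × 0.25 = 10.05375
  Sum = 407.60875 mg/L·h
IV tail: 39.31/0.18 = 218.389; AUC_iv,0→∞ = 407.60875 + 218.389 = 625.99775 mg/L·h
Trapezoidal AUC_0→11 (transdermal patch):
  [0→0.5]: (0.00+27.29)/2 × 0.5 = 6.8225
  [0.5→1]: (27.29+40.65)/2 × 0.5 = 16.985
  [1→1.5]: (40.65+46.20)/2 × 0.5 = 21.7125
  [1.5→3]: (46.20+44.09)/2 × 1.5 = 67.7175
  [3→5]: (44.09+32.49)/2 × 2 = 76.58
  [5→11]: (32.49+11.14)/2 × 6 = 130.89
  Sum = 320.7075 mg/L·h
transdermal patch tail: 11.14/0.18 = 61.889; AUC_ev,0→∞ = 320.7075 + 61.889 = 382.5965 mg/L·h
F = (AUC_ev/D_ev)/(AUC_iv/D_iv) = (382.5965/100)/(625.99775/50) = 3.825965/12.519955 = 0.3056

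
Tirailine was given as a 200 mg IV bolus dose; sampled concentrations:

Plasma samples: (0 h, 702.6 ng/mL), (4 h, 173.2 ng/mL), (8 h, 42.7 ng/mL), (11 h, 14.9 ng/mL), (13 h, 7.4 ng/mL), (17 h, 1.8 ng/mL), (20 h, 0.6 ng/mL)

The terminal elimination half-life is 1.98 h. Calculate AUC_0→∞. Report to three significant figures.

AUC = 2320 ng/mL·h

Trapezoidal AUC_0→20:
  [0→4]: (702.6+173.2)/2 × 4 = 1751.6
  [4→8]: (173.2+42.7)/2 × 4 = 431.8
  [8→11]: (42.7+14.9)/2 × 3 = 86.4
  [11→13]: (14.9+7.4)/2 × 2 = 22.3
  [13→17]: (7.4+1.8)/2 × 4 = 18.4
  [17→20]: (1.8+0.6)/2 × 3 = 3.6
  Sum = 2314.1 ng/mL·h
k_e = ln2 / t½ = 0.693147 / 1.98 = 0.3501 h^-1
Extrapolated tail: C_last / k_e = 0.6 / 0.3501 = 1.714
AUC_0→∞ = 2314.1 + 1.714 = 2315.814 ng/mL·h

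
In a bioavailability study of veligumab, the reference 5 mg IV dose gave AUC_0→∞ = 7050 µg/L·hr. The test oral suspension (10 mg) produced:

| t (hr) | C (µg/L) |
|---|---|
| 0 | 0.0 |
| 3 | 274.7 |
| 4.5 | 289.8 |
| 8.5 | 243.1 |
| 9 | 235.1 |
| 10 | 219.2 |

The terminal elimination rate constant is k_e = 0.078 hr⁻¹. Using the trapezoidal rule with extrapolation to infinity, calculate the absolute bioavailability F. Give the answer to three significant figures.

F = 0.359

Trapezoidal AUC_0→10 (oral suspension):
  [0→3]: (0.0+274.7)/2 × 3 = 412.05
  [3→4.5]: (274.7+289.8)/2 × 1.5 = 423.375
  [4.5→8.5]: (289.8+243.1)/2 × 4 = 1065.8
  [8.5→9]: (243.1+235.1)/2 × 0.5 = 119.55
  [9→10]: (235.1+219.2)/2 × 1 = 227.15
  Sum = 2247.925 µg/L·hr
Tail: C_last/k_e = 219.2/0.078 = 2810.256
AUC_0→∞ (oral suspension) = 2247.925 + 2810.256 = 5058.181 µg/L·hr
F = (AUC_ev/D_ev)/(AUC_iv/D_iv) = (5058.181/10)/(7050/5) = 505.8181/1410 = 0.3587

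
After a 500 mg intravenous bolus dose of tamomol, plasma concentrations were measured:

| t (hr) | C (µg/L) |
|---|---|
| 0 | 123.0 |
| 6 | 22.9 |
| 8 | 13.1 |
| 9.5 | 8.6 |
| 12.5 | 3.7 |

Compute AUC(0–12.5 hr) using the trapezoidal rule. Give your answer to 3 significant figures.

AUC = 508 µg/L·hr

Trapezoidal AUC_0→12.5:
  [0→6]: (123.0+22.9)/2 × 6 = 437.7
  [6→8]: (22.9+13.1)/2 × 2 = 36.0
  [8→9.5]: (13.1+8.6)/2 × 1.5 = 16.275
  [9.5→12.5]: (8.6+3.7)/2 × 3 = 18.45
  Sum = 508.425 µg/L·hr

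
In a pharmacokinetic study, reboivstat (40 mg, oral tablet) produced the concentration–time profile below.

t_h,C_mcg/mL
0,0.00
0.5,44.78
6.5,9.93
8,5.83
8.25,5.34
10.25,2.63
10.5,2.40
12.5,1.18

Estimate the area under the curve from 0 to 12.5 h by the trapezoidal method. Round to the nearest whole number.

AUC = 201 mcg/mL·h

Trapezoidal AUC_0→12.5:
  [0→0.5]: (0.00+44.78)/2 × 0.5 = 11.195
  [0.5→6.5]: (44.78+9.93)/2 × 6 = 164.13
  [6.5→8]: (9.93+5.83)/2 × 1.5 = 11.82
  [8→8.25]: (5.83+5.34)/2 × 0.25 = 1.39625
  [8.25→10.25]: (5.34+2.63)/2 × 2 = 7.97
  [10.25→10.5]: (2.63+2.40)/2 × 0.25 = 0.62875
  [10.5→12.5]: (2.40+1.18)/2 × 2 = 3.58
  Sum = 200.72 mcg/mL·h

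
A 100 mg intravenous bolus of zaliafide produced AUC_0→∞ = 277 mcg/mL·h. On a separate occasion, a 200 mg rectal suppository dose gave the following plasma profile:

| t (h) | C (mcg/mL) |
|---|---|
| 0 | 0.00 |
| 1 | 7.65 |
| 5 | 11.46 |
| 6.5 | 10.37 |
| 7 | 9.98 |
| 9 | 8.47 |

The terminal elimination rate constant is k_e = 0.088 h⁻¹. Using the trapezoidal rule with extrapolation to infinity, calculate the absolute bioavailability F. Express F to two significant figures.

Trapezoidal AUC_0→9 (rectal suppository):
  [0→1]: (0.00+7.65)/2 × 1 = 3.825
  [1→5]: (7.65+11.46)/2 × 4 = 38.22
  [5→6.5]: (11.46+10.37)/2 × 1.5 = 16.3725
  [6.5→7]: (10.37+9.98)/2 × 0.5 = 5.0875
  [7→9]: (9.98+8.47)/2 × 2 = 18.45
  Sum = 81.955 mcg/mL·h
Tail: C_last/k_e = 8.47/0.088 = 96.250
AUC_0→∞ (rectal suppository) = 81.955 + 96.250 = 178.205 mcg/mL·h
F = (AUC_ev/D_ev)/(AUC_iv/D_iv) = (178.205/200)/(277/100) = 0.891025/2.77 = 0.3217

F = 0.32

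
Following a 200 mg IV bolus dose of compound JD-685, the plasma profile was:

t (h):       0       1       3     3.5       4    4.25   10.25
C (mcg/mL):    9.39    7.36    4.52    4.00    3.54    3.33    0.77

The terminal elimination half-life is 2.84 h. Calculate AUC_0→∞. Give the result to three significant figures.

Trapezoidal AUC_0→10.25:
  [0→1]: (9.39+7.36)/2 × 1 = 8.375
  [1→3]: (7.36+4.52)/2 × 2 = 11.88
  [3→3.5]: (4.52+4.00)/2 × 0.5 = 2.13
  [3.5→4]: (4.00+3.54)/2 × 0.5 = 1.885
  [4→4.25]: (3.54+3.33)/2 × 0.25 = 0.85875
  [4.25→10.25]: (3.33+0.77)/2 × 6 = 12.3
  Sum = 37.42875 mcg/mL·h
k_e = ln2 / t½ = 0.693147 / 2.84 = 0.2441 h^-1
Extrapolated tail: C_last / k_e = 0.77 / 0.2441 = 3.154
AUC_0→∞ = 37.42875 + 3.154 = 40.58275 mcg/mL·h

AUC = 40.6 mcg/mL·h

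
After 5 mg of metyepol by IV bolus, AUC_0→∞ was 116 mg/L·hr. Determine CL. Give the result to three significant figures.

CL = 0.0431 L/hr

CL = Dose_iv / AUC_0→∞
   = 5 / 116 = 0.0431034 L/hr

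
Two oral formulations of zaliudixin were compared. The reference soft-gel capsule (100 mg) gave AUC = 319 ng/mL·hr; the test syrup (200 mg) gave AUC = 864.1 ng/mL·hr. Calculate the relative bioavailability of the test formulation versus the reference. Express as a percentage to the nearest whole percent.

F_rel = (AUC_test/D_test) / (AUC_ref/D_ref)
      = (864.1/200) / (319/100)
      = 4.3205 / 3.19 = 1.3544 = 135.44%

F_rel = 135%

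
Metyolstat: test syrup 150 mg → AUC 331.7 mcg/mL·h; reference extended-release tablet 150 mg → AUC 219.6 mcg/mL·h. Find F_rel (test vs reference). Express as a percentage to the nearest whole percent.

F_rel = 151%

F_rel = (AUC_test/D_test) / (AUC_ref/D_ref)
      = (331.7/150) / (219.6/150)
      = 2.21133 / 1.464 = 1.5105 = 151.05%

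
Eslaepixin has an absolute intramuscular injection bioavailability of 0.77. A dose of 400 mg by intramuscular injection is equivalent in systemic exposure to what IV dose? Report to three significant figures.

Systemic exposure from an extravascular dose = F × D_ev, so the equivalent IV dose is F × D_ev.
D_iv = F × D_ev = 0.77 × 400 = 308 mg

D_iv = 308 mg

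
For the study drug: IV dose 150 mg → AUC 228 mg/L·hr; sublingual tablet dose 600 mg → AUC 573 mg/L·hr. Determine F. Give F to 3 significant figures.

F = (AUC_ev / D_ev) / (AUC_iv / D_iv)
  = (573/600) / (228/150)
  = 0.955 / 1.52 = 0.6283

F = 0.628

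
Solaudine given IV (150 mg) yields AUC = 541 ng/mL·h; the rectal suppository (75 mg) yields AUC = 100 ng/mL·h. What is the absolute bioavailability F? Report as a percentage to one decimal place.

F = 37.0%

F = (AUC_ev / D_ev) / (AUC_iv / D_iv)
  = (100/75) / (541/150)
  = 1.33333 / 3.60667 = 0.3697
  = 36.97%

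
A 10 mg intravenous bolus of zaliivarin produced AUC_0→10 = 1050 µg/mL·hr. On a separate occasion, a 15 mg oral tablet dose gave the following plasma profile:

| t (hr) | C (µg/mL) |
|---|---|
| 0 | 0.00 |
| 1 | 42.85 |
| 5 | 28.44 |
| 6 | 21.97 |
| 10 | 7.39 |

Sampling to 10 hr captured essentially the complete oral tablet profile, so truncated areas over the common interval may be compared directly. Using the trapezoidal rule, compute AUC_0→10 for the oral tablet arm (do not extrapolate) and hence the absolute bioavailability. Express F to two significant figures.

Trapezoidal AUC_0→10 (oral tablet):
  [0→1]: (0.00+42.85)/2 × 1 = 21.425
  [1→5]: (42.85+28.44)/2 × 4 = 142.58
  [5→6]: (28.44+21.97)/2 × 1 = 25.205
  [6→10]: (21.97+7.39)/2 × 4 = 58.72
  Sum = 247.93 µg/mL·hr
F = (AUC_ev/D_ev)/(AUC_iv/D_iv) = (247.93/15)/(1050/10) = 16.5287/105 = 0.1574

F = 0.16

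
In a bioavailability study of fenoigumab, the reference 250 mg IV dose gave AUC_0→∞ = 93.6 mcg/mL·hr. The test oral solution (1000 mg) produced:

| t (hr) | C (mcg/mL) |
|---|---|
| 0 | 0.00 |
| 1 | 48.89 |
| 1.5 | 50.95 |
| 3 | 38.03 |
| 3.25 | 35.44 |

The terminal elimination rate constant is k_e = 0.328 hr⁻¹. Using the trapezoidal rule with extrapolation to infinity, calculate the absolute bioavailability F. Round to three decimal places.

F = 0.623

Trapezoidal AUC_0→3.25 (oral solution):
  [0→1]: (0.00+48.89)/2 × 1 = 24.445
  [1→1.5]: (48.89+50.95)/2 × 0.5 = 24.96
  [1.5→3]: (50.95+38.03)/2 × 1.5 = 66.735
  [3→3.25]: (38.03+35.44)/2 × 0.25 = 9.18375
  Sum = 125.32375 mcg/mL·hr
Tail: C_last/k_e = 35.44/0.328 = 108.049
AUC_0→∞ (oral solution) = 125.32375 + 108.049 = 233.37275 mcg/mL·hr
F = (AUC_ev/D_ev)/(AUC_iv/D_iv) = (233.37275/1000)/(93.6/250) = 0.23337275/0.3744 = 0.6233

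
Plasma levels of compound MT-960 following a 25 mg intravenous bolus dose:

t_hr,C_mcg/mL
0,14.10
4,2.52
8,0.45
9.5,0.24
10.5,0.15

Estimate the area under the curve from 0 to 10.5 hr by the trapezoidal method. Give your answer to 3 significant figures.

Trapezoidal AUC_0→10.5:
  [0→4]: (14.10+2.52)/2 × 4 = 33.24
  [4→8]: (2.52+0.45)/2 × 4 = 5.94
  [8→9.5]: (0.45+0.24)/2 × 1.5 = 0.5175
  [9.5→10.5]: (0.24+0.15)/2 × 1 = 0.195
  Sum = 39.8925 mcg/mL·hr

AUC = 39.9 mcg/mL·hr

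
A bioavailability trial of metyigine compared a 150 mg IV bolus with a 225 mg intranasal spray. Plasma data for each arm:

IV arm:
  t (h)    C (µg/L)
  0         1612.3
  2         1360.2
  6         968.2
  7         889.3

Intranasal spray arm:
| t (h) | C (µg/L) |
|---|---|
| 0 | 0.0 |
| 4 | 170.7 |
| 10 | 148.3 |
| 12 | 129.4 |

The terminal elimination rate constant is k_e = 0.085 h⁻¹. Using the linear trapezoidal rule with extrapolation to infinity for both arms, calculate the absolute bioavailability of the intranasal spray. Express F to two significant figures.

Trapezoidal AUC_0→7 (IV):
  [0→2]: (1612.3+1360.2)/2 × 2 = 2972.5
  [2→6]: (1360.2+968.2)/2 × 4 = 4656.8
  [6→7]: (968.2+889.3)/2 × 1 = 928.75
  Sum = 8558.05 µg/L·h
IV tail: 889.3/0.085 = 10462.353; AUC_iv,0→∞ = 8558.05 + 10462.353 = 19020.403 µg/L·h
Trapezoidal AUC_0→12 (intranasal spray):
  [0→4]: (0.0+170.7)/2 × 4 = 341.4
  [4→10]: (170.7+148.3)/2 × 6 = 957.0
  [10→12]: (148.3+129.4)/2 × 2 = 277.7
  Sum = 1576.1 µg/L·h
intranasal spray tail: 129.4/0.085 = 1522.353; AUC_ev,0→∞ = 1576.1 + 1522.353 = 3098.453 µg/L·h
F = (AUC_ev/D_ev)/(AUC_iv/D_iv) = (3098.453/225)/(19020.403/150) = 13.7709/126.803 = 0.1086

F = 0.11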